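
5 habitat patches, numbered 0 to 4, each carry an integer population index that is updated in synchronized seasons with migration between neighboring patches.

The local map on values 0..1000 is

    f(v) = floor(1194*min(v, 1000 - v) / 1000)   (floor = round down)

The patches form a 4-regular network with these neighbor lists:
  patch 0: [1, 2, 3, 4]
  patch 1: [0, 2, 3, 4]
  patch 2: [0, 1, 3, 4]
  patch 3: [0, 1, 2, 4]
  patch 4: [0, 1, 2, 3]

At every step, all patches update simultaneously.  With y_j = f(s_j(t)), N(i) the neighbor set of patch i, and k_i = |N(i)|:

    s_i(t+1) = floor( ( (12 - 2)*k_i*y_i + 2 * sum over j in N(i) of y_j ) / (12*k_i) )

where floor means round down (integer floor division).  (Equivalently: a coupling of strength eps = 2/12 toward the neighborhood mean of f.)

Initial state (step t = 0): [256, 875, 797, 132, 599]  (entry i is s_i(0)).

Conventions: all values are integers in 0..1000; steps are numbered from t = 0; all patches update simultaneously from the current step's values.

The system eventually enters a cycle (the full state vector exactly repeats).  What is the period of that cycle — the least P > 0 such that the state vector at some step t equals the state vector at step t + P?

Simulating step by step:
t=0: [256, 875, 797, 132, 599]
t=1: [296, 173, 247, 179, 433]
t=2: [345, 229, 298, 234, 475]
t=3: [403, 294, 359, 299, 527]
t=4: [471, 368, 429, 373, 537]
t=5: [549, 452, 509, 456, 541]
t=6: [540, 541, 578, 545, 548]
t=7: [546, 545, 509, 541, 538]
t=8: [544, 545, 579, 549, 551]
t=9: [541, 540, 508, 536, 535]
t=10: [550, 551, 581, 554, 555]
t=11: [534, 534, 505, 531, 530]
t=12: [557, 557, 585, 560, 561]
t=13: [526, 526, 500, 523, 523]
t=14: [566, 566, 592, 569, 569]
t=15: [516, 516, 491, 513, 513]
t=16: [577, 577, 584, 580, 580]
t=17: [504, 504, 497, 501, 501]
t=18: [592, 592, 593, 594, 594]
t=19: [486, 486, 485, 484, 484]
t=20: [579, 579, 578, 577, 577]
t=21: [502, 502, 503, 504, 504]
t=22: [593, 593, 593, 592, 592]
t=23: [485, 485, 485, 486, 486]
t=24: [579, 579, 579, 579, 579]
t=25: [502, 502, 502, 502, 502]
t=26: [594, 594, 594, 594, 594]
t=27: [484, 484, 484, 484, 484]
t=28: [577, 577, 577, 577, 577]
t=29: [505, 505, 505, 505, 505]
t=30: [591, 591, 591, 591, 591]
t=31: [488, 488, 488, 488, 488]
t=32: [582, 582, 582, 582, 582]
t=33: [499, 499, 499, 499, 499]
t=34: [595, 595, 595, 595, 595]
t=35: [483, 483, 483, 483, 483]
t=36: [576, 576, 576, 576, 576]
t=37: [506, 506, 506, 506, 506]
t=38: [589, 589, 589, 589, 589]
t=39: [490, 490, 490, 490, 490]
t=40: [585, 585, 585, 585, 585]
t=41: [495, 495, 495, 495, 495]
t=42: [591, 591, 591, 591, 591]

Answer: 12
Key observation: The state at step 30, [591, 591, 591, 591, 591], reappears at step 42 — and no state repeats earlier — so the cycle the system enters has period 12.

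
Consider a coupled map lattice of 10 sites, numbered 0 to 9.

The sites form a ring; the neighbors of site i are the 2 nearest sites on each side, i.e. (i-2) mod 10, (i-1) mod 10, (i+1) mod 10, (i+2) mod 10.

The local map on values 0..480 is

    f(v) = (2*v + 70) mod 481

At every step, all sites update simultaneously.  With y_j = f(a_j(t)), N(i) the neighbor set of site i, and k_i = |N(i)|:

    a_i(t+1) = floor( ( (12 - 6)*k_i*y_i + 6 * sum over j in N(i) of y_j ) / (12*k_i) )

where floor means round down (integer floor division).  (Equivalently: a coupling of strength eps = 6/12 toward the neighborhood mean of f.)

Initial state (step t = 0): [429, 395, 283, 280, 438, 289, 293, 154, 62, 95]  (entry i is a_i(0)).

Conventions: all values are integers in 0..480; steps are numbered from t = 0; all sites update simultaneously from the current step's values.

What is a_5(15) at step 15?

Simulating step by step:
t=0: [429, 395, 283, 280, 438, 289, 293, 154, 62, 95]
t=1: [347, 315, 257, 220, 313, 229, 238, 288, 254, 304]
t=2: [218, 186, 144, 87, 138, 82, 98, 133, 137, 194]
t=3: [212, 356, 311, 294, 310, 266, 290, 330, 307, 372]
t=4: [137, 242, 193, 193, 189, 161, 182, 227, 197, 262]
t=5: [310, 207, 393, 399, 441, 368, 385, 196, 348, 172]
t=6: [239, 174, 321, 340, 416, 372, 372, 403, 323, 326]
t=7: [174, 310, 262, 309, 356, 343, 339, 340, 247, 259]
t=8: [273, 210, 198, 215, 258, 268, 249, 226, 174, 175]
t=9: [231, 134, 266, 97, 139, 94, 129, 151, 294, 285]
t=10: [124, 243, 185, 265, 295, 293, 308, 301, 202, 196]
t=11: [340, 204, 306, 168, 206, 174, 229, 260, 384, 363]
t=12: [303, 387, 244, 340, 134, 279, 134, 196, 271, 309]
t=13: [194, 275, 184, 250, 272, 249, 303, 333, 215, 247]
t=14: [313, 203, 321, 144, 167, 127, 159, 175, 133, 150]
t=15: [284, 384, 297, 358, 364, 358, 379, 387, 342, 365]

Answer: a_5(15) = 358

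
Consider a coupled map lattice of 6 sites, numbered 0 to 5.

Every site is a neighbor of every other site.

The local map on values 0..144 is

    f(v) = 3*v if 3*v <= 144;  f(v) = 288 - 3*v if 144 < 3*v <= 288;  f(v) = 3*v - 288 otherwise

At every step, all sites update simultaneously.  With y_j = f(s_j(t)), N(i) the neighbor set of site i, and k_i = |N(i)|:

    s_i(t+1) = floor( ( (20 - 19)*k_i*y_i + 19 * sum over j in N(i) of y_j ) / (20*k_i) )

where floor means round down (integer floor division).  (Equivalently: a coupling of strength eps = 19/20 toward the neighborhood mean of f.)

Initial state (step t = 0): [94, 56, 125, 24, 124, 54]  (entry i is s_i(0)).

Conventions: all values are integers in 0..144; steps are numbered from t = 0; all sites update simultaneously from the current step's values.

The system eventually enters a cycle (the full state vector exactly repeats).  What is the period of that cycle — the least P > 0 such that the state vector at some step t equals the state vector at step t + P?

Answer: 20
Key observation: The state at step 16, [94, 93, 94, 94, 94, 93], reappears at step 36 — and no state repeats earlier — so the cycle the system enters has period 20.

Derivation:
t=0: [94, 56, 125, 24, 124, 54]
t=1: [93, 77, 81, 83, 82, 76]
t=2: [46, 39, 41, 42, 42, 39]
t=3: [122, 125, 124, 124, 124, 125]
t=4: [84, 83, 84, 84, 84, 83]
t=5: [37, 36, 37, 37, 37, 36]
t=6: [109, 110, 109, 109, 109, 110]
t=7: [40, 39, 40, 40, 40, 39]
t=8: [118, 119, 118, 118, 118, 119]
t=9: [67, 66, 67, 67, 67, 66]
t=10: [88, 87, 88, 88, 88, 87]
t=11: [25, 24, 25, 25, 25, 24]
t=12: [73, 74, 73, 73, 73, 74]
t=13: [67, 68, 67, 67, 67, 68]
t=14: [85, 86, 85, 85, 85, 86]
t=15: [31, 32, 31, 31, 31, 32]
t=16: [94, 93, 94, 94, 94, 93]
t=17: [7, 6, 7, 7, 7, 6]
t=18: [19, 20, 19, 19, 19, 20]
t=19: [58, 57, 58, 58, 58, 57]
t=20: [115, 114, 115, 115, 115, 114]
t=21: [55, 56, 55, 55, 55, 56]
t=22: [121, 122, 121, 121, 121, 122]
t=23: [76, 75, 76, 76, 76, 75]
t=24: [61, 60, 61, 61, 61, 60]
t=25: [106, 105, 106, 106, 106, 105]
t=26: [28, 29, 28, 28, 28, 29]
t=27: [85, 84, 85, 85, 85, 84]
t=28: [34, 33, 34, 34, 34, 33]
t=29: [100, 101, 100, 100, 100, 101]
t=30: [13, 12, 13, 13, 13, 12]
t=31: [37, 38, 37, 37, 37, 38]
t=32: [112, 111, 112, 112, 112, 111]
t=33: [46, 47, 46, 46, 46, 47]
t=34: [139, 138, 139, 139, 139, 138]
t=35: [127, 128, 127, 127, 127, 128]
t=36: [94, 93, 94, 94, 94, 93]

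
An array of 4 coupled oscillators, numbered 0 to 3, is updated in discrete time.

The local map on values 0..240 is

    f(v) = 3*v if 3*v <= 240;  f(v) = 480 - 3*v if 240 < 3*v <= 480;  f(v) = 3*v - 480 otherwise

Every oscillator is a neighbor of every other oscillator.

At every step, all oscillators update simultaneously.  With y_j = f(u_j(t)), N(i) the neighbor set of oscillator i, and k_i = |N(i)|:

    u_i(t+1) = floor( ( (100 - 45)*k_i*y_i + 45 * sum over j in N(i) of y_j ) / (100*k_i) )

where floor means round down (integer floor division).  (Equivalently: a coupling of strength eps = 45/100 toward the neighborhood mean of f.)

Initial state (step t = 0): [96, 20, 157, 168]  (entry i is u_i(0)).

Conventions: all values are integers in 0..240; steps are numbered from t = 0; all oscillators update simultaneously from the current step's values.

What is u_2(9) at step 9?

Simulating step by step:
t=0: [96, 20, 157, 168]
t=1: [119, 66, 46, 52]
t=2: [141, 171, 147, 154]
t=3: [44, 35, 37, 29]
t=4: [118, 107, 109, 100]
t=5: [143, 156, 153, 164]
t=6: [34, 19, 22, 19]
t=7: [83, 65, 68, 65]
t=8: [216, 201, 205, 201]
t=9: [149, 131, 136, 131]

Answer: u_2(9) = 136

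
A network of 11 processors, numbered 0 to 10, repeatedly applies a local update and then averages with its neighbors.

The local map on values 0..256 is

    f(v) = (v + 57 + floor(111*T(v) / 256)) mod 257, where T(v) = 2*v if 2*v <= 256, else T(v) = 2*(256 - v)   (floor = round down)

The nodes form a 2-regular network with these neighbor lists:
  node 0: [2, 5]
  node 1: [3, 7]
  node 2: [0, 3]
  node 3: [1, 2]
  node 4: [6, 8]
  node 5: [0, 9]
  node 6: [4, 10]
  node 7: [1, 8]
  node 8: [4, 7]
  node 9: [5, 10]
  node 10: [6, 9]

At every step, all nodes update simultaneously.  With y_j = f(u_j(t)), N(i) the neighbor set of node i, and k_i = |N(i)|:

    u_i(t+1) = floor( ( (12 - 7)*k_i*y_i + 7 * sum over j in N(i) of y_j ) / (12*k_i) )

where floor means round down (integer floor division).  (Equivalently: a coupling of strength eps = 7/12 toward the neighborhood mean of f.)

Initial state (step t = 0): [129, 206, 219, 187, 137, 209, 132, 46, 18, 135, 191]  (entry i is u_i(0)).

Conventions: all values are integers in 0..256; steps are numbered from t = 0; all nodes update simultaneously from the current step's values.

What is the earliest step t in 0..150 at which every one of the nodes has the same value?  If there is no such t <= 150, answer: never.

Answer: 7
Key observation: Synchronization is absorbing here: once all nodes are equal they stay equal, and step 7 is the first all-equal step.

Derivation:
t=0: [129, 206, 219, 187, 137, 209, 132, 46, 18, 135, 191]  (not all equal)
t=1: [45, 75, 46, 48, 54, 43, 41, 99, 90, 44, 42]  (not all equal)
t=2: [140, 194, 142, 159, 169, 138, 140, 223, 209, 137, 135]  (not all equal)
t=3: [40, 47, 40, 43, 44, 40, 40, 49, 48, 39, 39]  (not all equal)
t=4: [131, 143, 132, 137, 138, 130, 132, 146, 144, 129, 129]  (not all equal)
t=5: [39, 40, 39, 39, 40, 39, 39, 40, 40, 39, 39]  (not all equal)
t=6: [129, 130, 129, 129, 130, 129, 129, 131, 131, 129, 129]  (not all equal)
t=7: [39, 39, 39, 39, 39, 39, 39, 39, 39, 39, 39]  (all equal)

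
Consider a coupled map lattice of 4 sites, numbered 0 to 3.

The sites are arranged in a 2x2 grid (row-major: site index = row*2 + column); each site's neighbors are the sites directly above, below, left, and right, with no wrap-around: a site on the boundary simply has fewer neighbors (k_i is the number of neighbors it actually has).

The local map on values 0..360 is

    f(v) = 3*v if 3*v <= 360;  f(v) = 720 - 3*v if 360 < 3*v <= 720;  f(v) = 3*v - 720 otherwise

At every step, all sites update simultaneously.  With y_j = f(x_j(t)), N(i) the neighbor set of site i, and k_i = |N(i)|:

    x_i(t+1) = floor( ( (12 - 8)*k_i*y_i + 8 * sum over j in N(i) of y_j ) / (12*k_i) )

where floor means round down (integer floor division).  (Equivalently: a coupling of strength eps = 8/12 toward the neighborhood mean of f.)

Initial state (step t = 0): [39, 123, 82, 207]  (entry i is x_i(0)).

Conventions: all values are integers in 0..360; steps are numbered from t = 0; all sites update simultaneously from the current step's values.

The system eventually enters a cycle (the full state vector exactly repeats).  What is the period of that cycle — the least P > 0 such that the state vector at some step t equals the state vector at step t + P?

Answer: 16
Key observation: The state at step 10, [307, 301, 312, 313], reappears at step 26 — and no state repeats earlier — so the cycle the system enters has period 16.

Derivation:
t=0: [39, 123, 82, 207]
t=1: [238, 189, 154, 232]
t=2: [139, 61, 96, 145]
t=3: [258, 257, 292, 252]
t=4: [87, 47, 82, 81]
t=5: [216, 215, 250, 210]
t=6: [59, 79, 64, 65]
t=7: [202, 203, 188, 208]
t=8: [127, 107, 122, 121]
t=9: [338, 339, 350, 344]
t=10: [307, 301, 312, 313]
t=11: [200, 201, 212, 206]
t=12: [107, 113, 102, 101]
t=13: [322, 321, 310, 316]
t=14: [233, 239, 228, 227]
t=15: [20, 21, 32, 26]
t=16: [73, 67, 78, 79]
t=17: [218, 219, 230, 224]
t=18: [53, 59, 48, 47]
t=19: [160, 159, 148, 154]
t=20: [253, 247, 258, 259]
t=21: [38, 39, 50, 44]
t=22: [127, 121, 132, 133]
t=23: [340, 339, 328, 334]
t=24: [287, 293, 282, 281]
t=25: [142, 141, 130, 136]
t=26: [307, 301, 312, 313]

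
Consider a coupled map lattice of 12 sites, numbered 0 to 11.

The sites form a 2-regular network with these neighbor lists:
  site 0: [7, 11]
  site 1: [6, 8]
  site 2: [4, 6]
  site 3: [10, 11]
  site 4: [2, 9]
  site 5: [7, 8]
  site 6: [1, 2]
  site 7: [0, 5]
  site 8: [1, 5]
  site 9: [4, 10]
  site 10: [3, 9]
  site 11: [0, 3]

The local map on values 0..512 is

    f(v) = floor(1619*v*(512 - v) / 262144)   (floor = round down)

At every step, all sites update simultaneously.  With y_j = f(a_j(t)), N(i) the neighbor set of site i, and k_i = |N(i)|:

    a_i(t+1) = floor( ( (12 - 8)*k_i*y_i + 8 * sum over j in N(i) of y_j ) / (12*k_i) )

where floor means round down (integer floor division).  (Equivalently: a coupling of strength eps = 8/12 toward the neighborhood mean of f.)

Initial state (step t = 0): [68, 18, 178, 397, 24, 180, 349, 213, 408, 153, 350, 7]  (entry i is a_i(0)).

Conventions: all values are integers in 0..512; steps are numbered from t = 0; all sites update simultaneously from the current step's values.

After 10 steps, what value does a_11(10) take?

Simulating step by step:
t=0: [68, 18, 178, 397, 24, 180, 349, 213, 408, 153, 350, 7]
t=1: [200, 222, 263, 217, 259, 341, 257, 316, 228, 253, 323, 162]
t=2: [372, 400, 404, 374, 404, 380, 401, 375, 385, 395, 392, 376]
t=3: [317, 283, 270, 307, 274, 309, 273, 315, 295, 281, 297, 318]
t=4: [381, 399, 402, 387, 401, 388, 401, 383, 394, 398, 394, 383]
t=5: [306, 279, 273, 296, 275, 296, 275, 303, 287, 280, 288, 303]
t=6: [390, 400, 402, 394, 401, 394, 401, 391, 397, 400, 397, 391]
t=7: [292, 277, 273, 286, 274, 286, 274, 290, 281, 277, 281, 290]
t=8: [396, 401, 402, 398, 402, 398, 402, 397, 400, 401, 400, 397]
t=9: [281, 274, 273, 279, 273, 279, 273, 281, 276, 274, 276, 281]
t=10: [400, 402, 402, 401, 402, 401, 402, 400, 401, 402, 401, 400]

Answer: a_11(10) = 400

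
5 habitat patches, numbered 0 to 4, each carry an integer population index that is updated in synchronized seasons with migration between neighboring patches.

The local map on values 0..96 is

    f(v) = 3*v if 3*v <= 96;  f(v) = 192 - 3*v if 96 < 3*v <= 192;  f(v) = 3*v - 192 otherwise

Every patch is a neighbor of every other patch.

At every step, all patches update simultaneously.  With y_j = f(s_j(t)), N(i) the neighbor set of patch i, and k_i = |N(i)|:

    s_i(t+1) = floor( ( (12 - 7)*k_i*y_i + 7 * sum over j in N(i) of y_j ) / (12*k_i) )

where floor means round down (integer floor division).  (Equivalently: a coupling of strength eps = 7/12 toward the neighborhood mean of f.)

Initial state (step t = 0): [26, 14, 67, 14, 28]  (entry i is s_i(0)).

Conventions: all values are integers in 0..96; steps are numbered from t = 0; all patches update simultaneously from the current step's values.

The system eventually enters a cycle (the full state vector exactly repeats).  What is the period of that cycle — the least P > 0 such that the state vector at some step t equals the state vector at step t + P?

Answer: 2
Key observation: The state at step 16, [24, 24, 26, 24, 24], reappears at step 18 — and no state repeats earlier — so the cycle the system enters has period 2.

Derivation:
t=0: [26, 14, 67, 14, 28]
t=1: [58, 48, 39, 48, 59]
t=2: [34, 42, 50, 42, 33]
t=3: [76, 69, 63, 69, 77]
t=4: [25, 19, 16, 19, 26]
t=5: [66, 61, 58, 61, 67]
t=6: [9, 9, 12, 9, 9]
t=7: [28, 28, 30, 28, 28]
t=8: [84, 84, 86, 84, 84]
t=9: [60, 60, 62, 60, 60]
t=10: [11, 11, 9, 11, 11]
t=11: [32, 32, 30, 32, 32]
t=12: [95, 95, 93, 95, 95]
t=13: [92, 92, 90, 92, 92]
t=14: [83, 83, 81, 83, 83]
t=15: [56, 56, 54, 56, 56]
t=16: [24, 24, 26, 24, 24]
t=17: [72, 72, 74, 72, 72]
t=18: [24, 24, 26, 24, 24]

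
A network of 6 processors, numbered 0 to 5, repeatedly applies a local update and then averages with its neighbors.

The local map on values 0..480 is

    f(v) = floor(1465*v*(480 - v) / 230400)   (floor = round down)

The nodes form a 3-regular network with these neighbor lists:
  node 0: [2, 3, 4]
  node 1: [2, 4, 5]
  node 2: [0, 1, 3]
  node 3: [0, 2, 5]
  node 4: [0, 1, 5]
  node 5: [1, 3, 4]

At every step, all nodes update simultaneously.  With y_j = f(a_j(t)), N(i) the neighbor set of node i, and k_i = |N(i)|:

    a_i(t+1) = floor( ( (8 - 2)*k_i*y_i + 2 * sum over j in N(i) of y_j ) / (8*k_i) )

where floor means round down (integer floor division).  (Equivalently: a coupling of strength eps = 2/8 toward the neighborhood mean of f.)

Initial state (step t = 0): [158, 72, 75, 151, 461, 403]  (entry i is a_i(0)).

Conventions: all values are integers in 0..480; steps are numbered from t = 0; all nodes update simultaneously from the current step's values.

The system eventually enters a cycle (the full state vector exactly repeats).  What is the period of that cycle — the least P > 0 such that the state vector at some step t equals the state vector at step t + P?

Simulating step by step:
t=0: [158, 72, 75, 151, 461, 403]
t=1: [289, 176, 213, 295, 100, 194]
t=2: [341, 334, 357, 348, 267, 341]
t=3: [303, 310, 284, 292, 346, 306]
t=4: [338, 333, 350, 347, 305, 335]
t=5: [305, 311, 292, 294, 331, 309]
t=6: [338, 333, 346, 345, 318, 334]
t=7: [305, 310, 296, 297, 322, 310]
t=8: [338, 334, 344, 343, 326, 334]
t=9: [304, 309, 298, 299, 316, 309]
t=10: [339, 335, 342, 342, 330, 335]
t=11: [303, 307, 300, 300, 312, 307]
t=12: [340, 337, 342, 342, 334, 337]
t=13: [302, 305, 300, 300, 308, 305]
t=14: [340, 339, 342, 342, 336, 339]
t=15: [302, 303, 300, 300, 305, 303]
t=16: [341, 341, 342, 342, 339, 341]
t=17: [301, 301, 300, 300, 302, 301]
t=18: [342, 342, 342, 342, 341, 342]
t=19: [300, 300, 300, 300, 300, 300]
t=20: [343, 343, 343, 343, 343, 343]
t=21: [298, 298, 298, 298, 298, 298]
t=22: [344, 344, 344, 344, 344, 344]
t=23: [297, 297, 297, 297, 297, 297]
t=24: [345, 345, 345, 345, 345, 345]
t=25: [296, 296, 296, 296, 296, 296]
t=26: [346, 346, 346, 346, 346, 346]
t=27: [294, 294, 294, 294, 294, 294]
t=28: [347, 347, 347, 347, 347, 347]
t=29: [293, 293, 293, 293, 293, 293]
t=30: [348, 348, 348, 348, 348, 348]
t=31: [292, 292, 292, 292, 292, 292]
t=32: [349, 349, 349, 349, 349, 349]
t=33: [290, 290, 290, 290, 290, 290]
t=34: [350, 350, 350, 350, 350, 350]
t=35: [289, 289, 289, 289, 289, 289]
t=36: [350, 350, 350, 350, 350, 350]

Answer: 2
Key observation: The state at step 34, [350, 350, 350, 350, 350, 350], reappears at step 36 — and no state repeats earlier — so the cycle the system enters has period 2.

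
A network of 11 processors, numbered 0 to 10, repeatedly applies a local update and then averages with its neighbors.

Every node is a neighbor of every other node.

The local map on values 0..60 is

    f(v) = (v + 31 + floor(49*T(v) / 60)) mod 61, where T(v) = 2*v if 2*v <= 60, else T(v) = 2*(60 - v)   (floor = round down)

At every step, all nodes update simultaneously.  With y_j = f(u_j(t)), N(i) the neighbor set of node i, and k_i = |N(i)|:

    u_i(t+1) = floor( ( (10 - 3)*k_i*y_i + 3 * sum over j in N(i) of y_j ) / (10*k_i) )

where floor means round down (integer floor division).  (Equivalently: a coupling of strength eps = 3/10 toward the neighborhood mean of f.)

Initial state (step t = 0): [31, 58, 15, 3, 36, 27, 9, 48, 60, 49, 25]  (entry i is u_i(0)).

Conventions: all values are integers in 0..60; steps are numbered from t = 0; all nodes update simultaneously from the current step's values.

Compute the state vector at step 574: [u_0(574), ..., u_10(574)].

Simulating step by step:
t=0: [31, 58, 15, 3, 36, 27, 9, 48, 60, 49, 25]
t=1: [44, 32, 18, 37, 42, 39, 48, 36, 32, 36, 35]
t=2: [40, 45, 24, 43, 41, 42, 38, 43, 45, 43, 43]
t=3: [41, 39, 35, 39, 41, 40, 41, 39, 39, 39, 39]
t=4: [42, 42, 44, 42, 42, 42, 42, 42, 42, 42, 42]
t=5: [40, 40, 40, 40, 40, 40, 40, 40, 40, 40, 40]
t=6: [42, 42, 42, 42, 42, 42, 42, 42, 42, 42, 42]
t=7: [41, 41, 41, 41, 41, 41, 41, 41, 41, 41, 41]
t=8: [42, 42, 42, 42, 42, 42, 42, 42, 42, 42, 42]

Answer: [42, 42, 42, 42, 42, 42, 42, 42, 42, 42, 42]
Key observation: The state at step 6, [42, 42, 42, 42, 42, 42, 42, 42, 42, 42, 42], reappears at step 8: the system is in a cycle of period 2 from step 6 on.  Therefore the state at step 574 equals the state at step 6 + ((574 - 6) mod 2) = 6, which is [42, 42, 42, 42, 42, 42, 42, 42, 42, 42, 42].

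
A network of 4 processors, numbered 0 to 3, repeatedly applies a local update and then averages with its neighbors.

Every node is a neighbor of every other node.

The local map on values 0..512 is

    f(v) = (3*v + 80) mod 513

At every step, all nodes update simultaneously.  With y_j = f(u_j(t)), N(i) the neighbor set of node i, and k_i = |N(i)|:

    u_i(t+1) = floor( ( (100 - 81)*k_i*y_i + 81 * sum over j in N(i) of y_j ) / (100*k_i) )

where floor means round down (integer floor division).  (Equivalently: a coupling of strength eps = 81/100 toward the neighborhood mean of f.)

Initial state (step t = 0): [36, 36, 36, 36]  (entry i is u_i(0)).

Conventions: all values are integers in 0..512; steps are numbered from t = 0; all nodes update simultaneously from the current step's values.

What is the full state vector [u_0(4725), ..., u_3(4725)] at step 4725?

Simulating step by step:
t=0: [36, 36, 36, 36]
t=1: [188, 188, 188, 188]
t=2: [131, 131, 131, 131]
t=3: [473, 473, 473, 473]
t=4: [473, 473, 473, 473]

Answer: [473, 473, 473, 473]
Key observation: The state at step 3, [473, 473, 473, 473], reappears at step 4: the system is in a cycle of period 1 from step 3 on.  Therefore the state at step 4725 equals the state at step 3 + ((4725 - 3) mod 1) = 3, which is [473, 473, 473, 473].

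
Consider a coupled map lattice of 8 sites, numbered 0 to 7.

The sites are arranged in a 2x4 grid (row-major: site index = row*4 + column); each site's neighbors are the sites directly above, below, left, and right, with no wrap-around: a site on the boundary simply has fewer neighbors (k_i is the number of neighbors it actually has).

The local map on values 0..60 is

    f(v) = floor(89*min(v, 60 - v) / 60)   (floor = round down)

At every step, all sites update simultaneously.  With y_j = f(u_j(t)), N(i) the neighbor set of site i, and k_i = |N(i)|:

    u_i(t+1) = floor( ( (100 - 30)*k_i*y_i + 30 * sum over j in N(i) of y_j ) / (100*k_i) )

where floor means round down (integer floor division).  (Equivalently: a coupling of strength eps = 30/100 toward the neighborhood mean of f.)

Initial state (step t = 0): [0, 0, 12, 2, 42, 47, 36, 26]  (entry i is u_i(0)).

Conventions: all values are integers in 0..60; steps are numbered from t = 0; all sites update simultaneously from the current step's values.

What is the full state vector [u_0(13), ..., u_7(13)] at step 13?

Answer: [31, 26, 27, 28, 31, 26, 28, 28]

Derivation:
t=0: [0, 0, 12, 2, 42, 47, 36, 26]
t=1: [3, 3, 15, 9, 21, 19, 31, 32]
t=2: [8, 8, 21, 18, 26, 27, 39, 37]
t=3: [15, 15, 28, 27, 34, 36, 32, 32]
t=4: [24, 25, 39, 40, 35, 34, 40, 40]
t=5: [35, 36, 31, 29, 36, 36, 30, 29]
t=6: [36, 36, 42, 43, 35, 35, 42, 43]
t=7: [35, 34, 26, 25, 36, 35, 27, 25]
t=8: [36, 37, 38, 37, 35, 37, 39, 37]
t=9: [35, 33, 32, 33, 36, 34, 31, 33]
t=10: [37, 39, 41, 40, 35, 38, 42, 40]
t=11: [34, 31, 28, 28, 35, 31, 27, 28]
t=12: [38, 42, 41, 41, 38, 42, 40, 40]
t=13: [31, 26, 27, 28, 31, 26, 28, 28]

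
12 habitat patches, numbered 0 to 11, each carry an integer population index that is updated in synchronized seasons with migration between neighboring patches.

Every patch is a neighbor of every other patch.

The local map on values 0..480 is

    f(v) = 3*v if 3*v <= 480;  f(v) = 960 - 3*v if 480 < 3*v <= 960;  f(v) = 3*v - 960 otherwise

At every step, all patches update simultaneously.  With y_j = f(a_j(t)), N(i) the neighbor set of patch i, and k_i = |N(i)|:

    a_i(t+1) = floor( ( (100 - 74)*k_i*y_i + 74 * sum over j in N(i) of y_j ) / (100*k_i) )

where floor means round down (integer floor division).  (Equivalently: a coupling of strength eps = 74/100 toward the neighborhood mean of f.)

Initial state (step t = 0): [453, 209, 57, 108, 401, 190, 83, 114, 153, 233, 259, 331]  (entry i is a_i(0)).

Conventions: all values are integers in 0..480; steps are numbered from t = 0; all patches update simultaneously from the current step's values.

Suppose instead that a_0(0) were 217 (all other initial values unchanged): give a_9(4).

Simulating step by step:
t=0: [217, 209, 57, 108, 401, 190, 83, 114, 153, 233, 259, 331]
t=1: [281, 285, 254, 284, 268, 296, 269, 287, 310, 272, 257, 228]
t=2: [133, 131, 148, 131, 140, 124, 140, 129, 116, 138, 147, 163]
t=3: [406, 405, 415, 405, 410, 401, 410, 404, 396, 409, 414, 420]
t=4: [262, 262, 267, 262, 264, 259, 264, 261, 256, 264, 267, 270]

Answer: a_9(4) = 264
Key observation: This trace re-runs the system from the modified initial state.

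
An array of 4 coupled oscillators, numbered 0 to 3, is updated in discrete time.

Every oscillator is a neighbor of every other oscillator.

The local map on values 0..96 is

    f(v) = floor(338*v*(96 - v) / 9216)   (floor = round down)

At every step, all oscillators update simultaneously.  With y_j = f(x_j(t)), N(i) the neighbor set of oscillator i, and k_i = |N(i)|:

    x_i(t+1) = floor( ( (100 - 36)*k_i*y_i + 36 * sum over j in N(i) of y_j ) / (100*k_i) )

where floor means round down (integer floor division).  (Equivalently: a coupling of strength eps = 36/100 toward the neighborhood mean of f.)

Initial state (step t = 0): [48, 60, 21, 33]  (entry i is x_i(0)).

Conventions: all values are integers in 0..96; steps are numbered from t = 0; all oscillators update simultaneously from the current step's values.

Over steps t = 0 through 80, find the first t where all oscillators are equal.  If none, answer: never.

Answer: 5
Key observation: Synchronization is absorbing here: once all oscillators are equal they stay equal, and step 5 is the first all-equal step.

Derivation:
t=0: [48, 60, 21, 33]  (not all equal)
t=1: [79, 76, 65, 75]  (not all equal)
t=2: [53, 56, 66, 57]  (not all equal)
t=3: [81, 80, 75, 80]  (not all equal)
t=4: [46, 47, 52, 47]  (not all equal)
t=5: [83, 83, 83, 83]  (all equal)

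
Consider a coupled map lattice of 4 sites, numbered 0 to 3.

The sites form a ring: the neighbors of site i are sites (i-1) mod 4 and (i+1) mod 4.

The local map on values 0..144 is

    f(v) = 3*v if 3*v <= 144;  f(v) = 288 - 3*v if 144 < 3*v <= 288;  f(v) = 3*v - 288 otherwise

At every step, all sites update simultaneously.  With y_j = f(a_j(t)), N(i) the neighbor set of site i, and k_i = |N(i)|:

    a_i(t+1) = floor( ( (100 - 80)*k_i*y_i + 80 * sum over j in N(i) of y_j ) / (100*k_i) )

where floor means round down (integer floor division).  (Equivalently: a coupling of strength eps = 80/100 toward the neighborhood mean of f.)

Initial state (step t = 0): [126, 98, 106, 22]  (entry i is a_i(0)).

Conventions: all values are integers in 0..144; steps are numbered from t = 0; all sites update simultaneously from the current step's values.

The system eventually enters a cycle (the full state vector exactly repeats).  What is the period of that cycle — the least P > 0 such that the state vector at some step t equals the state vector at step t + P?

Answer: 2
Key observation: The state at step 53, [54, 27, 54, 27], reappears at step 55 — and no state repeats earlier — so the cycle the system enters has period 2.

Derivation:
t=0: [126, 98, 106, 22]
t=1: [46, 49, 34, 61]
t=2: [126, 124, 118, 117]
t=3: [76, 79, 72, 75]
t=4: [57, 63, 60, 65]
t=5: [100, 109, 98, 108]
t=6: [32, 15, 31, 14]
t=7: [54, 84, 53, 84]
t=8: [54, 109, 54, 109]
t=9: [56, 108, 56, 108]
t=10: [52, 103, 52, 103]
t=11: [43, 109, 43, 109]
t=12: [57, 111, 57, 111]
t=13: [59, 102, 59, 102]
t=14: [36, 92, 36, 92]
t=15: [31, 88, 31, 88]
t=16: [37, 79, 37, 79]
t=17: [63, 99, 63, 99]
t=18: [27, 81, 27, 81]
t=19: [52, 73, 52, 73]
t=20: [81, 119, 81, 119]
t=21: [64, 49, 64, 49]
t=22: [132, 105, 132, 105]
t=23: [43, 91, 43, 91]
t=24: [37, 106, 37, 106]
t=25: [46, 94, 46, 94]
t=26: [32, 111, 32, 111]
t=27: [55, 85, 55, 85]
t=28: [51, 105, 51, 105]
t=29: [48, 113, 48, 113]
t=30: [69, 125, 69, 125]
t=31: [85, 82, 85, 82]
t=32: [40, 34, 40, 34]
t=33: [105, 116, 105, 116]
t=34: [53, 33, 53, 33]
t=35: [105, 123, 105, 123]
t=36: [70, 37, 70, 37]
t=37: [104, 84, 104, 84]
t=38: [33, 26, 33, 26]
t=39: [82, 94, 82, 94]
t=40: [13, 34, 13, 34]
t=41: [89, 51, 89, 51]
t=42: [112, 43, 112, 43]
t=43: [112, 64, 112, 64]
t=44: [86, 57, 86, 57]
t=45: [99, 47, 99, 47]
t=46: [114, 35, 114, 35]
t=47: [94, 64, 94, 64]
t=48: [78, 24, 78, 24]
t=49: [68, 57, 68, 57]
t=50: [110, 90, 110, 90]
t=51: [22, 37, 22, 37]
t=52: [102, 75, 102, 75]
t=53: [54, 27, 54, 27]
t=54: [90, 117, 90, 117]
t=55: [54, 27, 54, 27]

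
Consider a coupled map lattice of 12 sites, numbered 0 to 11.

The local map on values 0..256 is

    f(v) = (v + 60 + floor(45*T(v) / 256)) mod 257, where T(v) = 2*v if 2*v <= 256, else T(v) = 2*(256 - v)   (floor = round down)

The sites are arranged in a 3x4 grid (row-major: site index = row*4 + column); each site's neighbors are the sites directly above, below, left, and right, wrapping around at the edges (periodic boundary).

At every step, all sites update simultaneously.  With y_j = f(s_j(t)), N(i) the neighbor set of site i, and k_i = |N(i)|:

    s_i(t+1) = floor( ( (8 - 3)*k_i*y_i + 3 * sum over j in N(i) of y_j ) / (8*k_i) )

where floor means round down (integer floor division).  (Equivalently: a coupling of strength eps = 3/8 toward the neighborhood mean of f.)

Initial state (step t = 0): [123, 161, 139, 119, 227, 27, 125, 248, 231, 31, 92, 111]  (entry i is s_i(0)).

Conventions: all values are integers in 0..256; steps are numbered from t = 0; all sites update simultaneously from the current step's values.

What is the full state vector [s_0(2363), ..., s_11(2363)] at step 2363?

Simulating step by step:
t=0: [123, 161, 139, 119, 227, 27, 125, 248, 231, 31, 92, 111]
t=1: [193, 220, 233, 205, 64, 118, 196, 98, 80, 117, 188, 178]
t=2: [46, 68, 36, 40, 147, 176, 56, 138, 141, 177, 35, 42]
t=3: [146, 117, 115, 126, 210, 54, 127, 206, 196, 51, 101, 138]
t=4: [199, 203, 216, 211, 57, 139, 197, 84, 72, 133, 198, 193]
t=5: [46, 64, 29, 41, 141, 189, 56, 127, 136, 188, 41, 46]
t=6: [145, 114, 109, 125, 207, 59, 127, 201, 195, 56, 106, 141]
t=7: [198, 201, 211, 209, 56, 143, 198, 82, 72, 138, 203, 194]
t=8: [45, 64, 27, 39, 139, 190, 56, 125, 136, 191, 43, 46]
t=9: [144, 114, 107, 123, 206, 60, 127, 199, 195, 58, 108, 141]
t=10: [197, 201, 209, 207, 56, 145, 198, 81, 72, 140, 204, 194]
t=11: [44, 64, 26, 38, 139, 191, 56, 124, 136, 192, 44, 46]
t=12: [143, 114, 107, 122, 206, 60, 127, 198, 195, 59, 108, 141]
t=13: [196, 201, 209, 206, 55, 145, 197, 80, 72, 141, 204, 194]
t=14: [44, 64, 26, 38, 138, 191, 56, 123, 136, 192, 44, 46]
t=15: [143, 114, 107, 122, 205, 60, 127, 198, 195, 59, 108, 141]
t=16: [196, 201, 209, 206, 55, 145, 197, 80, 72, 141, 204, 194]

Answer: [44, 64, 26, 38, 138, 191, 56, 123, 136, 192, 44, 46]
Key observation: The state at step 13, [196, 201, 209, 206, 55, 145, 197, 80, 72, 141, 204, 194], reappears at step 16: the system is in a cycle of period 3 from step 13 on.  Therefore the state at step 2363 equals the state at step 13 + ((2363 - 13) mod 3) = 14, which is [44, 64, 26, 38, 138, 191, 56, 123, 136, 192, 44, 46].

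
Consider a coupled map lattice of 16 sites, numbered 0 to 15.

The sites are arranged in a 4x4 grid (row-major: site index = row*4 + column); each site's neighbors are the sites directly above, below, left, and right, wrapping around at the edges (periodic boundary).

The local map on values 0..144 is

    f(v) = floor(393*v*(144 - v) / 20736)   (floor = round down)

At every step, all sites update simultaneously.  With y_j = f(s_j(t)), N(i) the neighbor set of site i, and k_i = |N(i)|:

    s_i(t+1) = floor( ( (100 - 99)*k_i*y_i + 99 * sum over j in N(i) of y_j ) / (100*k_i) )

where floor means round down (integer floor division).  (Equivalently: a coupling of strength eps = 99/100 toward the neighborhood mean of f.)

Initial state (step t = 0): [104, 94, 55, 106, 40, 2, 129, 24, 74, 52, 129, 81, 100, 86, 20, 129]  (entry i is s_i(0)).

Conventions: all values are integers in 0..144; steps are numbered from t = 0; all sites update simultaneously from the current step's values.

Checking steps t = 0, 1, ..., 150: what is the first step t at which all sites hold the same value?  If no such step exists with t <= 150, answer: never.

Simulating step by step:
t=0: [104, 94, 55, 106, 40, 2, 129, 24, 74, 52, 129, 81, 100, 86, 20, 129]  (not all equal)
t=1: [81, 67, 62, 65, 58, 72, 46, 71, 86, 58, 66, 56, 76, 77, 64, 75]  (not all equal)
t=2: [96, 96, 94, 97, 96, 92, 97, 92, 94, 96, 92, 96, 96, 96, 97, 96]  (not all equal)
t=3: [86, 88, 86, 88, 88, 86, 89, 86, 87, 88, 86, 88, 87, 86, 88, 86]  (not all equal)
t=4: [93, 93, 92, 93, 93, 92, 93, 92, 93, 93, 92, 93, 93, 93, 93, 93]  (not all equal)
t=5: [89, 89, 89, 89, 89, 89, 89, 89, 89, 89, 89, 89, 89, 89, 89, 89]  (all equal)

Answer: 5
Key observation: Synchronization is absorbing here: once all sites are equal they stay equal, and step 5 is the first all-equal step.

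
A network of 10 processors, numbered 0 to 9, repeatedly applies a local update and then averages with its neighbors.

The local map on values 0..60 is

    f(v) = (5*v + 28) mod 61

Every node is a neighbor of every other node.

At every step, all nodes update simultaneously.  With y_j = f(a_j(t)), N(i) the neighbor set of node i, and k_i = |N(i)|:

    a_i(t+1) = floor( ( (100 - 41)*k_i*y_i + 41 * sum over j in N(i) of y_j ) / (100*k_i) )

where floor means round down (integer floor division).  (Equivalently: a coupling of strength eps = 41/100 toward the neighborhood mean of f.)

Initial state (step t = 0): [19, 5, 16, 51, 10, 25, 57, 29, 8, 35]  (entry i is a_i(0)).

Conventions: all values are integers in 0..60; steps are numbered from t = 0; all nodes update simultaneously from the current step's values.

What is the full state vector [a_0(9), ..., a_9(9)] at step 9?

Answer: [23, 20, 32, 45, 45, 20, 42, 37, 42, 17]

Derivation:
t=0: [19, 5, 16, 51, 10, 25, 57, 29, 8, 35]
t=1: [13, 41, 38, 33, 21, 29, 16, 40, 16, 23]
t=2: [33, 43, 34, 21, 21, 43, 41, 40, 41, 27]
t=3: [21, 48, 24, 22, 22, 48, 43, 40, 43, 38]
t=4: [20, 27, 28, 23, 23, 27, 47, 38, 47, 33]
t=5: [15, 34, 36, 23, 23, 34, 22, 30, 22, 17]
t=6: [35, 20, 26, 24, 24, 20, 21, 43, 21, 41]
t=7: [22, 14, 31, 25, 25, 14, 17, 44, 17, 38]
t=8: [22, 33, 13, 30, 30, 33, 41, 15, 41, 32]
t=9: [23, 20, 32, 45, 45, 20, 42, 37, 42, 17]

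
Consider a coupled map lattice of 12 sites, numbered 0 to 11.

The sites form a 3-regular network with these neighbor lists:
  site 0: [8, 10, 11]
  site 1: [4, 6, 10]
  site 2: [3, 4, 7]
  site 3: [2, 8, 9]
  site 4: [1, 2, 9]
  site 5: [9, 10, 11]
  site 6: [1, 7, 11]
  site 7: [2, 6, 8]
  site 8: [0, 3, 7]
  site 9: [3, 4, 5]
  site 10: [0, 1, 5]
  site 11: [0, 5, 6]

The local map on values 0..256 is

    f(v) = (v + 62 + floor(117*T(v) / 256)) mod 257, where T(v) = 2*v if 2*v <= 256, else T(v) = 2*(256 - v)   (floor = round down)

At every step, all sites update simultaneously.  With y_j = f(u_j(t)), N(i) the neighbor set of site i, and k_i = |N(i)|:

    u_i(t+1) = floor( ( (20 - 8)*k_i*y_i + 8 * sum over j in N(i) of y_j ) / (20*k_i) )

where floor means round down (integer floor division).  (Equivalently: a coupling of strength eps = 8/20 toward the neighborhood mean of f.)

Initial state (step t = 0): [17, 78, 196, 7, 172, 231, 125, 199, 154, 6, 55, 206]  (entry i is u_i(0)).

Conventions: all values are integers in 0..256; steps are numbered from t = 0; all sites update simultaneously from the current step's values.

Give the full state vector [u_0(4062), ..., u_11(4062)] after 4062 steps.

Answer: [178, 97, 169, 163, 178, 178, 178, 169, 169, 176, 97, 184]
Key observation: The state at step 6, [178, 97, 169, 163, 178, 178, 178, 169, 169, 176, 97, 184], reappears at step 8: the system is in a cycle of period 2 from step 6 on.  Therefore the state at step 4062 equals the state at step 6 + ((4062 - 6) mod 2) = 6, which is [178, 97, 169, 163, 178, 178, 178, 169, 169, 176, 97, 184].

Derivation:
t=0: [17, 78, 196, 7, 172, 231, 125, 199, 154, 6, 55, 206]
t=1: [93, 161, 57, 69, 77, 74, 69, 53, 61, 68, 148, 59]
t=2: [197, 91, 178, 188, 180, 177, 168, 170, 186, 196, 96, 189]
t=3: [80, 188, 54, 54, 78, 79, 77, 53, 54, 54, 193, 54]
t=4: [180, 96, 170, 165, 177, 179, 176, 169, 171, 177, 97, 183]
t=5: [79, 194, 53, 53, 79, 79, 79, 53, 53, 53, 195, 54]
t=6: [178, 97, 169, 163, 178, 178, 178, 169, 169, 176, 97, 184]
t=7: [79, 195, 53, 53, 79, 79, 79, 53, 53, 53, 195, 54]
t=8: [178, 97, 169, 163, 178, 178, 178, 169, 169, 176, 97, 184]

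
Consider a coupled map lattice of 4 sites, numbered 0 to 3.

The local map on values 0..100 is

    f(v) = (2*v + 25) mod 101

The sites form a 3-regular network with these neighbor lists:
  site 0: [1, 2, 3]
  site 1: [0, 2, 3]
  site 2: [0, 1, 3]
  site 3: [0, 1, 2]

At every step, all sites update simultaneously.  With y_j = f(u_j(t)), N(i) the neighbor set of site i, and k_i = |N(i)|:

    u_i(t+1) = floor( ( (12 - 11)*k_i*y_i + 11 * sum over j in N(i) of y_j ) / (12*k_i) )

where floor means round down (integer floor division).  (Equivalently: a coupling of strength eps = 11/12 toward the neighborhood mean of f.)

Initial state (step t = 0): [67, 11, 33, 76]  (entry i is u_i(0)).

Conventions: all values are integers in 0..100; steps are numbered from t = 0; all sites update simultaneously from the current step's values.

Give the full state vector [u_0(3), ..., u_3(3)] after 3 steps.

Simulating step by step:
t=0: [67, 11, 33, 76]
t=1: [70, 72, 62, 66]
t=2: [57, 57, 61, 59]
t=3: [41, 41, 39, 40]

Answer: [41, 41, 39, 40]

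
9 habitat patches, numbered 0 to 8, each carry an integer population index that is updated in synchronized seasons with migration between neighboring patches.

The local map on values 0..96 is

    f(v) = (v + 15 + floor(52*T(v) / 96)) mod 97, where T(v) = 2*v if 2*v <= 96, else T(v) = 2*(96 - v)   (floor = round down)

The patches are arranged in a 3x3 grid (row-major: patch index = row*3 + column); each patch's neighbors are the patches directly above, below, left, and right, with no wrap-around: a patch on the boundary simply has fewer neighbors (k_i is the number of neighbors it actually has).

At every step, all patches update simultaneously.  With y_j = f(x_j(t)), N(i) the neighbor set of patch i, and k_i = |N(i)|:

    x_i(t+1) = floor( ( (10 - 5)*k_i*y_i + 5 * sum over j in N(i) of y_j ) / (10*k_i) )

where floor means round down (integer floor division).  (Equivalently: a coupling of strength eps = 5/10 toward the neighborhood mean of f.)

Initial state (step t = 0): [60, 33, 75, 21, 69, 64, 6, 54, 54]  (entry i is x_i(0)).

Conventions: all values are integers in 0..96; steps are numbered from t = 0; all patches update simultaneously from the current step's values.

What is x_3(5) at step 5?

Simulating step by step:
t=0: [60, 33, 75, 21, 69, 64, 6, 54, 54]
t=1: [43, 49, 32, 39, 29, 16, 32, 18, 16]
t=2: [31, 35, 56, 75, 64, 58, 77, 60, 49]
t=3: [65, 62, 34, 25, 25, 16, 15, 16, 17]
t=4: [28, 36, 58, 55, 55, 57, 51, 51, 49]
t=5: [63, 62, 35, 26, 26, 17, 17, 17, 17]

Answer: x_3(5) = 26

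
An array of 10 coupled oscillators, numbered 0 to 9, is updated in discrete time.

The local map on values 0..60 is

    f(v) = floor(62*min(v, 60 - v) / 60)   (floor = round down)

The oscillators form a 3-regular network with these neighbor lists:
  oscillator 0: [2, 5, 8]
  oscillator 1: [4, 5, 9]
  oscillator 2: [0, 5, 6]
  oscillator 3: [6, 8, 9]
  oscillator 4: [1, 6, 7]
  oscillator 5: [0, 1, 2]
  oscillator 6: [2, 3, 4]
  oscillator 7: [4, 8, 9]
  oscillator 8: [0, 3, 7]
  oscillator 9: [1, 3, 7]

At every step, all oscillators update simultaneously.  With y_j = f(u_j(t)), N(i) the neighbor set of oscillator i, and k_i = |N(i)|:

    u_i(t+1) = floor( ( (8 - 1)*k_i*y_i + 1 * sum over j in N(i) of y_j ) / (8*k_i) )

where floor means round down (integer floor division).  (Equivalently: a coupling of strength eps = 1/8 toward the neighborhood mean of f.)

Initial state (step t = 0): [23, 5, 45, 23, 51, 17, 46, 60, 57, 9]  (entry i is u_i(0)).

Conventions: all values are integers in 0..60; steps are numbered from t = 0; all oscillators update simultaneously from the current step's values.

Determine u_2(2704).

Answer: u_2(2704) = 0
Key observation: The state at step 25, [0, 0, 0, 0, 0, 0, 0, 0, 0, 0], reappears at step 26: the system is in a cycle of period 1 from step 25 on.  Therefore the state at step 2704 equals the state at step 25 + ((2704 - 25) mod 1) = 25, which is [0, 0, 0, 0, 0, 0, 0, 0, 0, 0].

Derivation:
t=0: [23, 5, 45, 23, 51, 17, 46, 60, 57, 9]
t=1: [21, 5, 15, 21, 8, 16, 14, 0, 4, 9]
t=2: [19, 5, 15, 19, 7, 15, 14, 0, 5, 8]
t=3: [18, 5, 15, 17, 6, 14, 13, 0, 5, 8]
t=4: [17, 5, 15, 15, 6, 13, 12, 0, 5, 7]
t=5: [16, 5, 14, 14, 5, 12, 12, 0, 5, 6]
t=6: [15, 5, 13, 13, 5, 11, 11, 0, 5, 6]
t=7: [14, 5, 12, 12, 5, 11, 10, 0, 5, 6]
t=8: [13, 5, 11, 11, 5, 10, 9, 0, 5, 5]
t=9: [12, 5, 10, 10, 4, 9, 9, 0, 5, 5]
t=10: [11, 5, 10, 9, 4, 9, 8, 0, 5, 5]
t=11: [10, 5, 9, 8, 4, 8, 7, 0, 5, 4]
t=12: [9, 5, 8, 7, 4, 8, 7, 0, 5, 4]
t=13: [8, 5, 8, 6, 4, 7, 6, 0, 5, 4]
t=14: [7, 5, 7, 5, 3, 7, 6, 0, 4, 3]
t=15: [6, 4, 6, 4, 3, 6, 5, 0, 4, 3]
t=16: [5, 4, 5, 4, 3, 5, 4, 0, 3, 2]
t=17: [4, 3, 4, 3, 2, 4, 4, 0, 3, 2]
t=18: [3, 2, 4, 3, 2, 3, 3, 0, 2, 2]
t=19: [3, 2, 3, 2, 1, 3, 3, 0, 2, 1]
t=20: [2, 1, 3, 2, 1, 2, 2, 0, 1, 1]
t=21: [2, 1, 2, 1, 1, 2, 2, 0, 1, 1]
t=22: [1, 1, 2, 1, 1, 1, 1, 0, 1, 0]
t=23: [1, 0, 1, 0, 0, 1, 1, 0, 0, 0]
t=24: [0, 0, 1, 0, 0, 0, 0, 0, 0, 0]
t=25: [0, 0, 0, 0, 0, 0, 0, 0, 0, 0]
t=26: [0, 0, 0, 0, 0, 0, 0, 0, 0, 0]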